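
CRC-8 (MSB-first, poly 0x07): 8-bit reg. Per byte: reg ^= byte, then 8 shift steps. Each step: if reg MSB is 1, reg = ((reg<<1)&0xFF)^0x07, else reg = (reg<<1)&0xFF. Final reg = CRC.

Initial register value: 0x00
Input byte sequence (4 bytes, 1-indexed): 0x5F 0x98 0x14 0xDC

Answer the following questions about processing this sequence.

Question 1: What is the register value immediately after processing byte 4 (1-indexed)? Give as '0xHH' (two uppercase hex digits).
After byte 1 (0x5F): reg=0x9A
After byte 2 (0x98): reg=0x0E
After byte 3 (0x14): reg=0x46
After byte 4 (0xDC): reg=0xCF

Answer: 0xCF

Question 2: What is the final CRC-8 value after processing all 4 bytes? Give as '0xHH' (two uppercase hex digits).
After byte 1 (0x5F): reg=0x9A
After byte 2 (0x98): reg=0x0E
After byte 3 (0x14): reg=0x46
After byte 4 (0xDC): reg=0xCF

Answer: 0xCF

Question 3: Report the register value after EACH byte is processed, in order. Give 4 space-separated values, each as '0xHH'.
0x9A 0x0E 0x46 0xCF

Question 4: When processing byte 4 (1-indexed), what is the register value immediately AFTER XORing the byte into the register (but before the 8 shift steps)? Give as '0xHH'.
Answer: 0x9A

Derivation:
Register before byte 4: 0x46
Byte 4: 0xDC
0x46 XOR 0xDC = 0x9A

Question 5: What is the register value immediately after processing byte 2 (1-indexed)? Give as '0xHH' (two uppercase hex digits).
After byte 1 (0x5F): reg=0x9A
After byte 2 (0x98): reg=0x0E

Answer: 0x0E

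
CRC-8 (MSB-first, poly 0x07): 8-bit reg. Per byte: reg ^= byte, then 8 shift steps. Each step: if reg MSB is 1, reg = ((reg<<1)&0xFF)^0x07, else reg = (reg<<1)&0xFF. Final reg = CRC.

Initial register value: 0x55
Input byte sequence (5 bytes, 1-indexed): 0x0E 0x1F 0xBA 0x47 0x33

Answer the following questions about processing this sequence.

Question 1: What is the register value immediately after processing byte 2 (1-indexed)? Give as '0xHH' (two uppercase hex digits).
Answer: 0xC6

Derivation:
After byte 1 (0x0E): reg=0x86
After byte 2 (0x1F): reg=0xC6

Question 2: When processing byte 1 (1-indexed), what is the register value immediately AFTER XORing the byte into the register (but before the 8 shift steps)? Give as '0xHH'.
Answer: 0x5B

Derivation:
Register before byte 1: 0x55
Byte 1: 0x0E
0x55 XOR 0x0E = 0x5B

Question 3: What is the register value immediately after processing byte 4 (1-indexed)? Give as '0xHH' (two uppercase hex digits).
Answer: 0x8C

Derivation:
After byte 1 (0x0E): reg=0x86
After byte 2 (0x1F): reg=0xC6
After byte 3 (0xBA): reg=0x73
After byte 4 (0x47): reg=0x8C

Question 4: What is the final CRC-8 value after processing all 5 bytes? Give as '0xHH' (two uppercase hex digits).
Answer: 0x34

Derivation:
After byte 1 (0x0E): reg=0x86
After byte 2 (0x1F): reg=0xC6
After byte 3 (0xBA): reg=0x73
After byte 4 (0x47): reg=0x8C
After byte 5 (0x33): reg=0x34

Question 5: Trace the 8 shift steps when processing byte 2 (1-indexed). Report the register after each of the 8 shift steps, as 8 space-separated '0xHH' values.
After byte 1 (0x0E): reg=0x86
Register before byte 2: 0x86
After XOR with byte 0x1F: 0x99

Answer: 0x35 0x6A 0xD4 0xAF 0x59 0xB2 0x63 0xC6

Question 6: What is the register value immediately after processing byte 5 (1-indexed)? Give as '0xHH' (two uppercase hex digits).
Answer: 0x34

Derivation:
After byte 1 (0x0E): reg=0x86
After byte 2 (0x1F): reg=0xC6
After byte 3 (0xBA): reg=0x73
After byte 4 (0x47): reg=0x8C
After byte 5 (0x33): reg=0x34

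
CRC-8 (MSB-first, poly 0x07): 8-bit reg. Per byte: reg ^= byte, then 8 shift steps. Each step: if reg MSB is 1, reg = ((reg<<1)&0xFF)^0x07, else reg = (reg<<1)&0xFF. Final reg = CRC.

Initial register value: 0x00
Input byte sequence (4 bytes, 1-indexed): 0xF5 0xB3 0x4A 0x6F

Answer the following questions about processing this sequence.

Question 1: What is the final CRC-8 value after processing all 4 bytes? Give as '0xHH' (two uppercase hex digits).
Answer: 0xC9

Derivation:
After byte 1 (0xF5): reg=0xC5
After byte 2 (0xB3): reg=0x45
After byte 3 (0x4A): reg=0x2D
After byte 4 (0x6F): reg=0xC9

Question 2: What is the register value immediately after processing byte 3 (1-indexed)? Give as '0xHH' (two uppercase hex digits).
After byte 1 (0xF5): reg=0xC5
After byte 2 (0xB3): reg=0x45
After byte 3 (0x4A): reg=0x2D

Answer: 0x2D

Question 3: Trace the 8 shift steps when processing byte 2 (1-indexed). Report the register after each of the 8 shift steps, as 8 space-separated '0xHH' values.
After byte 1 (0xF5): reg=0xC5
Register before byte 2: 0xC5
After XOR with byte 0xB3: 0x76

Answer: 0xEC 0xDF 0xB9 0x75 0xEA 0xD3 0xA1 0x45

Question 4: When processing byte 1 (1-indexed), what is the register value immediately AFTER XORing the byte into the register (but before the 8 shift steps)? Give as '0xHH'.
Answer: 0xF5

Derivation:
Register before byte 1: 0x00
Byte 1: 0xF5
0x00 XOR 0xF5 = 0xF5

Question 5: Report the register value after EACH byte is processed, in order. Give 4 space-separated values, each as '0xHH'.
0xC5 0x45 0x2D 0xC9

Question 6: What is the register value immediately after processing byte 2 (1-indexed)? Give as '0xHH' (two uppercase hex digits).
Answer: 0x45

Derivation:
After byte 1 (0xF5): reg=0xC5
After byte 2 (0xB3): reg=0x45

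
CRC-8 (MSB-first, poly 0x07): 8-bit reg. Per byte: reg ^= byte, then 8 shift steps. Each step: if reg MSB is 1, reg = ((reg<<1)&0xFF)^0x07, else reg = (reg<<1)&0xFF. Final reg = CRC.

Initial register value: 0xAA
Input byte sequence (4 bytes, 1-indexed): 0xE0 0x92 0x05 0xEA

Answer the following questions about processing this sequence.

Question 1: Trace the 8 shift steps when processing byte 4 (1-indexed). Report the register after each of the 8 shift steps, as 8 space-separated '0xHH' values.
After byte 1 (0xE0): reg=0xF1
After byte 2 (0x92): reg=0x2E
After byte 3 (0x05): reg=0xD1
Register before byte 4: 0xD1
After XOR with byte 0xEA: 0x3B

Answer: 0x76 0xEC 0xDF 0xB9 0x75 0xEA 0xD3 0xA1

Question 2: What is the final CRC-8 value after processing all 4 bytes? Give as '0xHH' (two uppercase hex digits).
After byte 1 (0xE0): reg=0xF1
After byte 2 (0x92): reg=0x2E
After byte 3 (0x05): reg=0xD1
After byte 4 (0xEA): reg=0xA1

Answer: 0xA1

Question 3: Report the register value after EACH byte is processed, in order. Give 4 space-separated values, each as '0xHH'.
0xF1 0x2E 0xD1 0xA1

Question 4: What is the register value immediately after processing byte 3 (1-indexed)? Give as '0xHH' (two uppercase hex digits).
After byte 1 (0xE0): reg=0xF1
After byte 2 (0x92): reg=0x2E
After byte 3 (0x05): reg=0xD1

Answer: 0xD1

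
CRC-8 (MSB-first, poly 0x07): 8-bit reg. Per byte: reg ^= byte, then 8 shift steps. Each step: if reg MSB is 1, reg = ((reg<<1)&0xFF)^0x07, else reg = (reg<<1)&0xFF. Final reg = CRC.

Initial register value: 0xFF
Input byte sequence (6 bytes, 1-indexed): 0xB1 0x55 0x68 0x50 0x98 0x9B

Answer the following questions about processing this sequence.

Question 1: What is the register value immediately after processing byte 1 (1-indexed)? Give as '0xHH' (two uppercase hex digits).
After byte 1 (0xB1): reg=0xED

Answer: 0xED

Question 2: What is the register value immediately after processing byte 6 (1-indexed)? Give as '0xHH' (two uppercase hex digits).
After byte 1 (0xB1): reg=0xED
After byte 2 (0x55): reg=0x21
After byte 3 (0x68): reg=0xF8
After byte 4 (0x50): reg=0x51
After byte 5 (0x98): reg=0x71
After byte 6 (0x9B): reg=0x98

Answer: 0x98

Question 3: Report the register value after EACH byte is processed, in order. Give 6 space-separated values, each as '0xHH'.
0xED 0x21 0xF8 0x51 0x71 0x98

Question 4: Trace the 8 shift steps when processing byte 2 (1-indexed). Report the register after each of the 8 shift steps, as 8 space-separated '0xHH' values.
Answer: 0x77 0xEE 0xDB 0xB1 0x65 0xCA 0x93 0x21

Derivation:
After byte 1 (0xB1): reg=0xED
Register before byte 2: 0xED
After XOR with byte 0x55: 0xB8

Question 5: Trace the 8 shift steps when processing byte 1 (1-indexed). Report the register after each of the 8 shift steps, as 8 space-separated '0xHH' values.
Register before byte 1: 0xFF
After XOR with byte 0xB1: 0x4E

Answer: 0x9C 0x3F 0x7E 0xFC 0xFF 0xF9 0xF5 0xED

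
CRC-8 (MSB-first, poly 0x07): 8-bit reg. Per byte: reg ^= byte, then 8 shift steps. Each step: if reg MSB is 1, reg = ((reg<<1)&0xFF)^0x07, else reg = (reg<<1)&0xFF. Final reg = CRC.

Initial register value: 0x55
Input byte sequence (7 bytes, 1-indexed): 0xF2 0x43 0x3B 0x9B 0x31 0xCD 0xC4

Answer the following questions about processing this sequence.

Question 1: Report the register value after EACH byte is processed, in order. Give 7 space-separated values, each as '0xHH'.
0x7C 0xBD 0x9B 0x00 0x97 0x81 0xDC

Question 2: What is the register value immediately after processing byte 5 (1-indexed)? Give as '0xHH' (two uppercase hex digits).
Answer: 0x97

Derivation:
After byte 1 (0xF2): reg=0x7C
After byte 2 (0x43): reg=0xBD
After byte 3 (0x3B): reg=0x9B
After byte 4 (0x9B): reg=0x00
After byte 5 (0x31): reg=0x97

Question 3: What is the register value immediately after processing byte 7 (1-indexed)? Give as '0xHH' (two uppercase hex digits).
Answer: 0xDC

Derivation:
After byte 1 (0xF2): reg=0x7C
After byte 2 (0x43): reg=0xBD
After byte 3 (0x3B): reg=0x9B
After byte 4 (0x9B): reg=0x00
After byte 5 (0x31): reg=0x97
After byte 6 (0xCD): reg=0x81
After byte 7 (0xC4): reg=0xDC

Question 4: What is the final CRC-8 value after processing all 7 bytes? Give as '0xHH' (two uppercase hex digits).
After byte 1 (0xF2): reg=0x7C
After byte 2 (0x43): reg=0xBD
After byte 3 (0x3B): reg=0x9B
After byte 4 (0x9B): reg=0x00
After byte 5 (0x31): reg=0x97
After byte 6 (0xCD): reg=0x81
After byte 7 (0xC4): reg=0xDC

Answer: 0xDC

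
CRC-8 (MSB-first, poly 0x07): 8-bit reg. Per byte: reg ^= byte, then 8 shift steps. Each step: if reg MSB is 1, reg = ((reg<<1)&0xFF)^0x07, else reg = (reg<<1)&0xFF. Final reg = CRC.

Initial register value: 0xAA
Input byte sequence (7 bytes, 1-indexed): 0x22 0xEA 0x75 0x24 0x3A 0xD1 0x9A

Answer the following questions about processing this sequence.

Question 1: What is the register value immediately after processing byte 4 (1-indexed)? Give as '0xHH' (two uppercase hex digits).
Answer: 0xD7

Derivation:
After byte 1 (0x22): reg=0xB1
After byte 2 (0xEA): reg=0x86
After byte 3 (0x75): reg=0xD7
After byte 4 (0x24): reg=0xD7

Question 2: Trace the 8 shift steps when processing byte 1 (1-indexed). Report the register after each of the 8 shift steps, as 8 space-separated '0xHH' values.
Register before byte 1: 0xAA
After XOR with byte 0x22: 0x88

Answer: 0x17 0x2E 0x5C 0xB8 0x77 0xEE 0xDB 0xB1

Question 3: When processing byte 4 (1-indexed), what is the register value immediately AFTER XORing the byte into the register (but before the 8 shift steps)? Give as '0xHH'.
Answer: 0xF3

Derivation:
Register before byte 4: 0xD7
Byte 4: 0x24
0xD7 XOR 0x24 = 0xF3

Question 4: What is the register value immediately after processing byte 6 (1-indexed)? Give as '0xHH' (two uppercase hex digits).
After byte 1 (0x22): reg=0xB1
After byte 2 (0xEA): reg=0x86
After byte 3 (0x75): reg=0xD7
After byte 4 (0x24): reg=0xD7
After byte 5 (0x3A): reg=0x8D
After byte 6 (0xD1): reg=0x93

Answer: 0x93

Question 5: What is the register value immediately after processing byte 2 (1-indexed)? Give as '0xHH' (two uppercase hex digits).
After byte 1 (0x22): reg=0xB1
After byte 2 (0xEA): reg=0x86

Answer: 0x86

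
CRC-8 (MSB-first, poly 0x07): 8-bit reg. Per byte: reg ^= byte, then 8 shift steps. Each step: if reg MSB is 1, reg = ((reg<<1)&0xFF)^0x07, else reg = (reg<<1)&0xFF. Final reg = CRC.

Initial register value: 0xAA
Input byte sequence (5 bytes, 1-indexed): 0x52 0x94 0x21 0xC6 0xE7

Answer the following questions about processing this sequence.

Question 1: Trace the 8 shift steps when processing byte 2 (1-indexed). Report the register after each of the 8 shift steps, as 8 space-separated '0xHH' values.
After byte 1 (0x52): reg=0xE6
Register before byte 2: 0xE6
After XOR with byte 0x94: 0x72

Answer: 0xE4 0xCF 0x99 0x35 0x6A 0xD4 0xAF 0x59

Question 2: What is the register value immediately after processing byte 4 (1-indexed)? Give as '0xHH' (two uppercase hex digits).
After byte 1 (0x52): reg=0xE6
After byte 2 (0x94): reg=0x59
After byte 3 (0x21): reg=0x6F
After byte 4 (0xC6): reg=0x56

Answer: 0x56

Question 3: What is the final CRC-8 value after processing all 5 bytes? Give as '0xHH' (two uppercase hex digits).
After byte 1 (0x52): reg=0xE6
After byte 2 (0x94): reg=0x59
After byte 3 (0x21): reg=0x6F
After byte 4 (0xC6): reg=0x56
After byte 5 (0xE7): reg=0x1E

Answer: 0x1E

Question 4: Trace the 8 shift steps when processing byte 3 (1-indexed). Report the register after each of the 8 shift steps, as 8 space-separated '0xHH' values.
Answer: 0xF0 0xE7 0xC9 0x95 0x2D 0x5A 0xB4 0x6F

Derivation:
After byte 1 (0x52): reg=0xE6
After byte 2 (0x94): reg=0x59
Register before byte 3: 0x59
After XOR with byte 0x21: 0x78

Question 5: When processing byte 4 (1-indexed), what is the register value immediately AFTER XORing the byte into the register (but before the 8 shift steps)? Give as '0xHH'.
Register before byte 4: 0x6F
Byte 4: 0xC6
0x6F XOR 0xC6 = 0xA9

Answer: 0xA9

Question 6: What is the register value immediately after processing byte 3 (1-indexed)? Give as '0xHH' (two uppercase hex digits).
Answer: 0x6F

Derivation:
After byte 1 (0x52): reg=0xE6
After byte 2 (0x94): reg=0x59
After byte 3 (0x21): reg=0x6F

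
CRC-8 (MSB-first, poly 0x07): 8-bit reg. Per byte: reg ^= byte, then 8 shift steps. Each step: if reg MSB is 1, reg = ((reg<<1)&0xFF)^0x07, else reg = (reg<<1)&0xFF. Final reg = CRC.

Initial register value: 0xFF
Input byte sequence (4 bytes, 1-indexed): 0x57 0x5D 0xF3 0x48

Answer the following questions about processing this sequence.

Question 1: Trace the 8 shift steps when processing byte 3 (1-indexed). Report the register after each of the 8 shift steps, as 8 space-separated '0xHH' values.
Answer: 0xA9 0x55 0xAA 0x53 0xA6 0x4B 0x96 0x2B

Derivation:
After byte 1 (0x57): reg=0x51
After byte 2 (0x5D): reg=0x24
Register before byte 3: 0x24
After XOR with byte 0xF3: 0xD7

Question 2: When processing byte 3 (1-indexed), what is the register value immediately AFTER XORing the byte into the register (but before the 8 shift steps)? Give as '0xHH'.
Answer: 0xD7

Derivation:
Register before byte 3: 0x24
Byte 3: 0xF3
0x24 XOR 0xF3 = 0xD7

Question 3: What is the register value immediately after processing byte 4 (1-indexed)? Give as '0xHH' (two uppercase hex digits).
Answer: 0x2E

Derivation:
After byte 1 (0x57): reg=0x51
After byte 2 (0x5D): reg=0x24
After byte 3 (0xF3): reg=0x2B
After byte 4 (0x48): reg=0x2E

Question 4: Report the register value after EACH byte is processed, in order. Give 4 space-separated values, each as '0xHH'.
0x51 0x24 0x2B 0x2E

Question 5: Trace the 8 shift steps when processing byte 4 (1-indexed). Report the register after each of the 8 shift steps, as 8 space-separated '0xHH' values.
After byte 1 (0x57): reg=0x51
After byte 2 (0x5D): reg=0x24
After byte 3 (0xF3): reg=0x2B
Register before byte 4: 0x2B
After XOR with byte 0x48: 0x63

Answer: 0xC6 0x8B 0x11 0x22 0x44 0x88 0x17 0x2E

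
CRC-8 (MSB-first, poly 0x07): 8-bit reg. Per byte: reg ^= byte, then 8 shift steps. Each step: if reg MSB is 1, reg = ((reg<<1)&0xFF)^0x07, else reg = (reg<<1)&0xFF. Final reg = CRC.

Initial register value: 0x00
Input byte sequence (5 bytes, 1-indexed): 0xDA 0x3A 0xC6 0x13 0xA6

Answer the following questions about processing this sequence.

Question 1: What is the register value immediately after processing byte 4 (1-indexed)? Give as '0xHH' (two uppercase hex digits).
After byte 1 (0xDA): reg=0x08
After byte 2 (0x3A): reg=0x9E
After byte 3 (0xC6): reg=0x8F
After byte 4 (0x13): reg=0xDD

Answer: 0xDD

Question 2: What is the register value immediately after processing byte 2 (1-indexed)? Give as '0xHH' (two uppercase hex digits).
After byte 1 (0xDA): reg=0x08
After byte 2 (0x3A): reg=0x9E

Answer: 0x9E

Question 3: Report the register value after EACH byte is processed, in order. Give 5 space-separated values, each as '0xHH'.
0x08 0x9E 0x8F 0xDD 0x66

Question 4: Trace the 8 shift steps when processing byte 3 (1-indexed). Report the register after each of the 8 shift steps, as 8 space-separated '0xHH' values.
Answer: 0xB0 0x67 0xCE 0x9B 0x31 0x62 0xC4 0x8F

Derivation:
After byte 1 (0xDA): reg=0x08
After byte 2 (0x3A): reg=0x9E
Register before byte 3: 0x9E
After XOR with byte 0xC6: 0x58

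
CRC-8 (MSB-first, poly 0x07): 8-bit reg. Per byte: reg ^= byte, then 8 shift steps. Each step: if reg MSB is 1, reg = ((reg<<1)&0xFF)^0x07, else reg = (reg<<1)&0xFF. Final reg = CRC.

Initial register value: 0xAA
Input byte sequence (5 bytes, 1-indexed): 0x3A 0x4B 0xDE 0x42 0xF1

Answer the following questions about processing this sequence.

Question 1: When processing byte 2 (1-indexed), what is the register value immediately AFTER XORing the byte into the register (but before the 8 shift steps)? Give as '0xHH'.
Register before byte 2: 0xF9
Byte 2: 0x4B
0xF9 XOR 0x4B = 0xB2

Answer: 0xB2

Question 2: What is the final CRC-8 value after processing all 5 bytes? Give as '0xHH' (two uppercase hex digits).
Answer: 0x1F

Derivation:
After byte 1 (0x3A): reg=0xF9
After byte 2 (0x4B): reg=0x17
After byte 3 (0xDE): reg=0x71
After byte 4 (0x42): reg=0x99
After byte 5 (0xF1): reg=0x1F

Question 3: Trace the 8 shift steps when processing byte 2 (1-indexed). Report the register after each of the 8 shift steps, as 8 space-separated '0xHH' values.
After byte 1 (0x3A): reg=0xF9
Register before byte 2: 0xF9
After XOR with byte 0x4B: 0xB2

Answer: 0x63 0xC6 0x8B 0x11 0x22 0x44 0x88 0x17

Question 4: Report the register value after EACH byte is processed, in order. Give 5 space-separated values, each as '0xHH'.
0xF9 0x17 0x71 0x99 0x1F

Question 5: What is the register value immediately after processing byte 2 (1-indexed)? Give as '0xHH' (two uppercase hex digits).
After byte 1 (0x3A): reg=0xF9
After byte 2 (0x4B): reg=0x17

Answer: 0x17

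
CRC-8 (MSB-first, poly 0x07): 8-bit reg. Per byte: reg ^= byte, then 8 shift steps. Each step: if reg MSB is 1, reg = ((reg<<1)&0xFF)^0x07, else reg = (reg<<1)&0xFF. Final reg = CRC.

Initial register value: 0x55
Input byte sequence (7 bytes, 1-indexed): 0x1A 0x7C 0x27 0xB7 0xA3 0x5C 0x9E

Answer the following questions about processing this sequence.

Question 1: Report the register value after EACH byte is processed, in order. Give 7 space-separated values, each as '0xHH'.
0xEA 0xEB 0x6A 0x1D 0x33 0x0A 0xE5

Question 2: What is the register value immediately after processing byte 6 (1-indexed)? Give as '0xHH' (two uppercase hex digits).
Answer: 0x0A

Derivation:
After byte 1 (0x1A): reg=0xEA
After byte 2 (0x7C): reg=0xEB
After byte 3 (0x27): reg=0x6A
After byte 4 (0xB7): reg=0x1D
After byte 5 (0xA3): reg=0x33
After byte 6 (0x5C): reg=0x0A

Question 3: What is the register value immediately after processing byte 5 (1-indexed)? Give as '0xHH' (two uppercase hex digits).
Answer: 0x33

Derivation:
After byte 1 (0x1A): reg=0xEA
After byte 2 (0x7C): reg=0xEB
After byte 3 (0x27): reg=0x6A
After byte 4 (0xB7): reg=0x1D
After byte 5 (0xA3): reg=0x33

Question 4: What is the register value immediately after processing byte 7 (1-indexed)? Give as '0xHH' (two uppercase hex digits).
After byte 1 (0x1A): reg=0xEA
After byte 2 (0x7C): reg=0xEB
After byte 3 (0x27): reg=0x6A
After byte 4 (0xB7): reg=0x1D
After byte 5 (0xA3): reg=0x33
After byte 6 (0x5C): reg=0x0A
After byte 7 (0x9E): reg=0xE5

Answer: 0xE5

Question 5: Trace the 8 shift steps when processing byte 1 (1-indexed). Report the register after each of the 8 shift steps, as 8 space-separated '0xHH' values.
Answer: 0x9E 0x3B 0x76 0xEC 0xDF 0xB9 0x75 0xEA

Derivation:
Register before byte 1: 0x55
After XOR with byte 0x1A: 0x4F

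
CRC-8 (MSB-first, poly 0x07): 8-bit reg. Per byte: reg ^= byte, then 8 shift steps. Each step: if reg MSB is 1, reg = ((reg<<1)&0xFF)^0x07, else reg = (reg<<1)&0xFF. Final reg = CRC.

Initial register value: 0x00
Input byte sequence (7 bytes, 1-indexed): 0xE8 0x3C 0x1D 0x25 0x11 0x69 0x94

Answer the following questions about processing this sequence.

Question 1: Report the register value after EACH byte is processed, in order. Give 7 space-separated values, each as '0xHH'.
0x96 0x5F 0xC9 0x8A 0xC8 0x6E 0xE8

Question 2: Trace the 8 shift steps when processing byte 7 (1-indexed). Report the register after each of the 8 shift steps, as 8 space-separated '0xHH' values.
After byte 1 (0xE8): reg=0x96
After byte 2 (0x3C): reg=0x5F
After byte 3 (0x1D): reg=0xC9
After byte 4 (0x25): reg=0x8A
After byte 5 (0x11): reg=0xC8
After byte 6 (0x69): reg=0x6E
Register before byte 7: 0x6E
After XOR with byte 0x94: 0xFA

Answer: 0xF3 0xE1 0xC5 0x8D 0x1D 0x3A 0x74 0xE8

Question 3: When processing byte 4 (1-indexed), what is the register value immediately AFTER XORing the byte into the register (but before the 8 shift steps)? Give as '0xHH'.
Answer: 0xEC

Derivation:
Register before byte 4: 0xC9
Byte 4: 0x25
0xC9 XOR 0x25 = 0xEC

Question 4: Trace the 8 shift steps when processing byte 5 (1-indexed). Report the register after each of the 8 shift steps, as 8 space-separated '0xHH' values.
After byte 1 (0xE8): reg=0x96
After byte 2 (0x3C): reg=0x5F
After byte 3 (0x1D): reg=0xC9
After byte 4 (0x25): reg=0x8A
Register before byte 5: 0x8A
After XOR with byte 0x11: 0x9B

Answer: 0x31 0x62 0xC4 0x8F 0x19 0x32 0x64 0xC8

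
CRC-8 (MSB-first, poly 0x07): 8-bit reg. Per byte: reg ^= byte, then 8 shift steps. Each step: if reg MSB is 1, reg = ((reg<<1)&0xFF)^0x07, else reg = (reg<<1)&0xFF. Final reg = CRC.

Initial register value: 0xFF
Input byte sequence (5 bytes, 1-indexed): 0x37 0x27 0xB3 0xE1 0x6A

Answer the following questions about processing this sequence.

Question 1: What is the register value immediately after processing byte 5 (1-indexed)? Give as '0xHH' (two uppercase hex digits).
Answer: 0xFA

Derivation:
After byte 1 (0x37): reg=0x76
After byte 2 (0x27): reg=0xB0
After byte 3 (0xB3): reg=0x09
After byte 4 (0xE1): reg=0x96
After byte 5 (0x6A): reg=0xFA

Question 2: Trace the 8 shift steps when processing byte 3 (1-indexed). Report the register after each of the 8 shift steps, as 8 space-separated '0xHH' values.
After byte 1 (0x37): reg=0x76
After byte 2 (0x27): reg=0xB0
Register before byte 3: 0xB0
After XOR with byte 0xB3: 0x03

Answer: 0x06 0x0C 0x18 0x30 0x60 0xC0 0x87 0x09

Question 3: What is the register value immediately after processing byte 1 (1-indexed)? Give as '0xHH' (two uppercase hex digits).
After byte 1 (0x37): reg=0x76

Answer: 0x76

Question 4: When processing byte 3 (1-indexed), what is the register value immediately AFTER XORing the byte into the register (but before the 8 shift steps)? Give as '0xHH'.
Answer: 0x03

Derivation:
Register before byte 3: 0xB0
Byte 3: 0xB3
0xB0 XOR 0xB3 = 0x03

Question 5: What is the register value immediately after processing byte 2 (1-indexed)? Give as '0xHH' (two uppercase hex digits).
Answer: 0xB0

Derivation:
After byte 1 (0x37): reg=0x76
After byte 2 (0x27): reg=0xB0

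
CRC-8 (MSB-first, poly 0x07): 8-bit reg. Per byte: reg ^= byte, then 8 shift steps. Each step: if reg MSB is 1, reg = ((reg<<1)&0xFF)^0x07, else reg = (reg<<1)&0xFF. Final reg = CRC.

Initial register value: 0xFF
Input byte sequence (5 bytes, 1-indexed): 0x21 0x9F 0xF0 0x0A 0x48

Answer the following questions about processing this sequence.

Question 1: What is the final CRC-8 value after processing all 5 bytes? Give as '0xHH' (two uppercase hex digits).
After byte 1 (0x21): reg=0x14
After byte 2 (0x9F): reg=0xB8
After byte 3 (0xF0): reg=0xFF
After byte 4 (0x0A): reg=0xC5
After byte 5 (0x48): reg=0xAA

Answer: 0xAA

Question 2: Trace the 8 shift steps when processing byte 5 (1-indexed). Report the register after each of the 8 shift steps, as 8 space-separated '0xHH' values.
After byte 1 (0x21): reg=0x14
After byte 2 (0x9F): reg=0xB8
After byte 3 (0xF0): reg=0xFF
After byte 4 (0x0A): reg=0xC5
Register before byte 5: 0xC5
After XOR with byte 0x48: 0x8D

Answer: 0x1D 0x3A 0x74 0xE8 0xD7 0xA9 0x55 0xAA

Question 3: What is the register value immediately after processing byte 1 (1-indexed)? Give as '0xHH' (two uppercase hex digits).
After byte 1 (0x21): reg=0x14

Answer: 0x14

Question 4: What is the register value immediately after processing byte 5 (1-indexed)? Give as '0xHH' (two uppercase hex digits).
After byte 1 (0x21): reg=0x14
After byte 2 (0x9F): reg=0xB8
After byte 3 (0xF0): reg=0xFF
After byte 4 (0x0A): reg=0xC5
After byte 5 (0x48): reg=0xAA

Answer: 0xAA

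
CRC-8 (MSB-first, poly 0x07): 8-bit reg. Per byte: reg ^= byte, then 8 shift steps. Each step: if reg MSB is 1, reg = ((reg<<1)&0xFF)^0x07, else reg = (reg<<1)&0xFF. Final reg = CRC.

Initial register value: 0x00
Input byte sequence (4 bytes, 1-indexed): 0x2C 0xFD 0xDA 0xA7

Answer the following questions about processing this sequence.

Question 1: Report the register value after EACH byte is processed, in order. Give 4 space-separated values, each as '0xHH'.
0xC4 0xAF 0x4C 0x9F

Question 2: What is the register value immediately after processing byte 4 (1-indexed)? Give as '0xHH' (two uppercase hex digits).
After byte 1 (0x2C): reg=0xC4
After byte 2 (0xFD): reg=0xAF
After byte 3 (0xDA): reg=0x4C
After byte 4 (0xA7): reg=0x9F

Answer: 0x9F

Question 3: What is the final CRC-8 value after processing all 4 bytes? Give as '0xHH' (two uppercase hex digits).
Answer: 0x9F

Derivation:
After byte 1 (0x2C): reg=0xC4
After byte 2 (0xFD): reg=0xAF
After byte 3 (0xDA): reg=0x4C
After byte 4 (0xA7): reg=0x9F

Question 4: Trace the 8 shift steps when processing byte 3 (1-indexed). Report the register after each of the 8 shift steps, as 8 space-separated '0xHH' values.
Answer: 0xEA 0xD3 0xA1 0x45 0x8A 0x13 0x26 0x4C

Derivation:
After byte 1 (0x2C): reg=0xC4
After byte 2 (0xFD): reg=0xAF
Register before byte 3: 0xAF
After XOR with byte 0xDA: 0x75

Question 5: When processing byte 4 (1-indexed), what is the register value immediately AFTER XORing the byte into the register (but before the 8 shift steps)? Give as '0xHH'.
Answer: 0xEB

Derivation:
Register before byte 4: 0x4C
Byte 4: 0xA7
0x4C XOR 0xA7 = 0xEB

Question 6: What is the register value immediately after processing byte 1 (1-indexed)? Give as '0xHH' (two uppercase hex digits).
Answer: 0xC4

Derivation:
After byte 1 (0x2C): reg=0xC4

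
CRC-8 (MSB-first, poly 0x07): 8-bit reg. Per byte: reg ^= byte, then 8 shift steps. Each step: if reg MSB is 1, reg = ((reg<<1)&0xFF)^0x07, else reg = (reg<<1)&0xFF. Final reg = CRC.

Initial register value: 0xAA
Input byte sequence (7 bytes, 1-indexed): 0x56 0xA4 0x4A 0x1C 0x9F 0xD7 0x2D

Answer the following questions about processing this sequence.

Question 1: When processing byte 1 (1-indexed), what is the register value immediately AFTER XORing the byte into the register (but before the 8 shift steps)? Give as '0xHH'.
Answer: 0xFC

Derivation:
Register before byte 1: 0xAA
Byte 1: 0x56
0xAA XOR 0x56 = 0xFC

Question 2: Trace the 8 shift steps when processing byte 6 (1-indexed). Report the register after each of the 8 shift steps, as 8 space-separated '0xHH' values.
Answer: 0x25 0x4A 0x94 0x2F 0x5E 0xBC 0x7F 0xFE

Derivation:
After byte 1 (0x56): reg=0xFA
After byte 2 (0xA4): reg=0x9D
After byte 3 (0x4A): reg=0x2B
After byte 4 (0x1C): reg=0x85
After byte 5 (0x9F): reg=0x46
Register before byte 6: 0x46
After XOR with byte 0xD7: 0x91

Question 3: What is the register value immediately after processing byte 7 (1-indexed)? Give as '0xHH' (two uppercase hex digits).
After byte 1 (0x56): reg=0xFA
After byte 2 (0xA4): reg=0x9D
After byte 3 (0x4A): reg=0x2B
After byte 4 (0x1C): reg=0x85
After byte 5 (0x9F): reg=0x46
After byte 6 (0xD7): reg=0xFE
After byte 7 (0x2D): reg=0x37

Answer: 0x37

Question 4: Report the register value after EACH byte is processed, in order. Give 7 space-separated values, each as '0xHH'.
0xFA 0x9D 0x2B 0x85 0x46 0xFE 0x37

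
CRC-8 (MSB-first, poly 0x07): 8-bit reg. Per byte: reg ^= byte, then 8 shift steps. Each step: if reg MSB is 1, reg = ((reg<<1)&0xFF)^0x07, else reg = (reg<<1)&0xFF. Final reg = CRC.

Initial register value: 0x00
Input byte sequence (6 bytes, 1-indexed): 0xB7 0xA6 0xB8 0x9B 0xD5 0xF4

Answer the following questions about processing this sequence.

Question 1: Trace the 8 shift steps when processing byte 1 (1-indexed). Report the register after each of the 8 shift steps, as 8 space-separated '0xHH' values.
Answer: 0x69 0xD2 0xA3 0x41 0x82 0x03 0x06 0x0C

Derivation:
Register before byte 1: 0x00
After XOR with byte 0xB7: 0xB7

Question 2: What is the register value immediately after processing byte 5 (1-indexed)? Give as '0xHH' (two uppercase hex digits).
After byte 1 (0xB7): reg=0x0C
After byte 2 (0xA6): reg=0x5F
After byte 3 (0xB8): reg=0xBB
After byte 4 (0x9B): reg=0xE0
After byte 5 (0xD5): reg=0x8B

Answer: 0x8B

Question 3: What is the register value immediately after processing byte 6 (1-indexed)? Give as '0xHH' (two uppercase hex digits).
After byte 1 (0xB7): reg=0x0C
After byte 2 (0xA6): reg=0x5F
After byte 3 (0xB8): reg=0xBB
After byte 4 (0x9B): reg=0xE0
After byte 5 (0xD5): reg=0x8B
After byte 6 (0xF4): reg=0x7A

Answer: 0x7A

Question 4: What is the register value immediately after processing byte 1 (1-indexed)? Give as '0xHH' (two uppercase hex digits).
Answer: 0x0C

Derivation:
After byte 1 (0xB7): reg=0x0C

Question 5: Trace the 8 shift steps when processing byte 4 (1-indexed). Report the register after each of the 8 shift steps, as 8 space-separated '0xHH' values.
Answer: 0x40 0x80 0x07 0x0E 0x1C 0x38 0x70 0xE0

Derivation:
After byte 1 (0xB7): reg=0x0C
After byte 2 (0xA6): reg=0x5F
After byte 3 (0xB8): reg=0xBB
Register before byte 4: 0xBB
After XOR with byte 0x9B: 0x20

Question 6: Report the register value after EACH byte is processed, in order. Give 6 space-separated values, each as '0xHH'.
0x0C 0x5F 0xBB 0xE0 0x8B 0x7A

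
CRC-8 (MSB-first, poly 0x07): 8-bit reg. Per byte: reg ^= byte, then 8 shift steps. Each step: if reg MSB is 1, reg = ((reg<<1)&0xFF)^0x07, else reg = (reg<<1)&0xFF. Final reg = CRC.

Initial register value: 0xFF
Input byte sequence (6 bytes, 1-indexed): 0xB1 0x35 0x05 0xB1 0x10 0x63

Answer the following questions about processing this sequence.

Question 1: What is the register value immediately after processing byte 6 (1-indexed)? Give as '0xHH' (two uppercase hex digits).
After byte 1 (0xB1): reg=0xED
After byte 2 (0x35): reg=0x06
After byte 3 (0x05): reg=0x09
After byte 4 (0xB1): reg=0x21
After byte 5 (0x10): reg=0x97
After byte 6 (0x63): reg=0xC2

Answer: 0xC2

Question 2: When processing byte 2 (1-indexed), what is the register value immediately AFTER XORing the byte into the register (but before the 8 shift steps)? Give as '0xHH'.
Register before byte 2: 0xED
Byte 2: 0x35
0xED XOR 0x35 = 0xD8

Answer: 0xD8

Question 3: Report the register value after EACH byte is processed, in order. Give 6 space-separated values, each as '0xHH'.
0xED 0x06 0x09 0x21 0x97 0xC2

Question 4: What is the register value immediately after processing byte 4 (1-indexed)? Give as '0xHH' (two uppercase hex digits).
Answer: 0x21

Derivation:
After byte 1 (0xB1): reg=0xED
After byte 2 (0x35): reg=0x06
After byte 3 (0x05): reg=0x09
After byte 4 (0xB1): reg=0x21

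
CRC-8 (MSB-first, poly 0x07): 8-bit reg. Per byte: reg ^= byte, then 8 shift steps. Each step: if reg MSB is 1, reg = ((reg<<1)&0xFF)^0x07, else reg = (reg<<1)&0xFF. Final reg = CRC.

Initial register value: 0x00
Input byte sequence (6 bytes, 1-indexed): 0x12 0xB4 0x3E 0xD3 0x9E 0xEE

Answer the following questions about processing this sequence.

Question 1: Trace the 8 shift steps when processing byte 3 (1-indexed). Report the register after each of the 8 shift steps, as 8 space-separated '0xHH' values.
After byte 1 (0x12): reg=0x7E
After byte 2 (0xB4): reg=0x78
Register before byte 3: 0x78
After XOR with byte 0x3E: 0x46

Answer: 0x8C 0x1F 0x3E 0x7C 0xF8 0xF7 0xE9 0xD5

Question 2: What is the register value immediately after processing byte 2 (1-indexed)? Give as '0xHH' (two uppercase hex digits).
After byte 1 (0x12): reg=0x7E
After byte 2 (0xB4): reg=0x78

Answer: 0x78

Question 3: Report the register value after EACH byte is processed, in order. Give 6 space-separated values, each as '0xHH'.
0x7E 0x78 0xD5 0x12 0xAD 0xCE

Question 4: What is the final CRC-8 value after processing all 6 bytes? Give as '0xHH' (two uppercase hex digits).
Answer: 0xCE

Derivation:
After byte 1 (0x12): reg=0x7E
After byte 2 (0xB4): reg=0x78
After byte 3 (0x3E): reg=0xD5
After byte 4 (0xD3): reg=0x12
After byte 5 (0x9E): reg=0xAD
After byte 6 (0xEE): reg=0xCE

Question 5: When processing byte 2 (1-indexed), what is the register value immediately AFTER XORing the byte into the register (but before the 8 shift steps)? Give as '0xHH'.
Answer: 0xCA

Derivation:
Register before byte 2: 0x7E
Byte 2: 0xB4
0x7E XOR 0xB4 = 0xCA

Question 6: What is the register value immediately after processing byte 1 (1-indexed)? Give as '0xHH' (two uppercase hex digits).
Answer: 0x7E

Derivation:
After byte 1 (0x12): reg=0x7E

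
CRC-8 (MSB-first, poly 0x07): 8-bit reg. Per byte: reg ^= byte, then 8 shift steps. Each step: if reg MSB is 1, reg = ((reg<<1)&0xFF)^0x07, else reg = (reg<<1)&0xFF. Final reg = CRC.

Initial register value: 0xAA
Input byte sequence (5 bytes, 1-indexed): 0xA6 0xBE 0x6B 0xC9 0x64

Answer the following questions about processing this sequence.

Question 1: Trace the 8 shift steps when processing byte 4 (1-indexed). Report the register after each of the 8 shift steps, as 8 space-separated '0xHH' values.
After byte 1 (0xA6): reg=0x24
After byte 2 (0xBE): reg=0xCF
After byte 3 (0x6B): reg=0x75
Register before byte 4: 0x75
After XOR with byte 0xC9: 0xBC

Answer: 0x7F 0xFE 0xFB 0xF1 0xE5 0xCD 0x9D 0x3D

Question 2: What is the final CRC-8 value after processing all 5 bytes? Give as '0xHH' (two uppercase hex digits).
Answer: 0x88

Derivation:
After byte 1 (0xA6): reg=0x24
After byte 2 (0xBE): reg=0xCF
After byte 3 (0x6B): reg=0x75
After byte 4 (0xC9): reg=0x3D
After byte 5 (0x64): reg=0x88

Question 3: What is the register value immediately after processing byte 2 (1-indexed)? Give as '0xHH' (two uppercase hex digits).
Answer: 0xCF

Derivation:
After byte 1 (0xA6): reg=0x24
After byte 2 (0xBE): reg=0xCF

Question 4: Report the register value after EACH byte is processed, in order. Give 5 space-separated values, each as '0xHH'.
0x24 0xCF 0x75 0x3D 0x88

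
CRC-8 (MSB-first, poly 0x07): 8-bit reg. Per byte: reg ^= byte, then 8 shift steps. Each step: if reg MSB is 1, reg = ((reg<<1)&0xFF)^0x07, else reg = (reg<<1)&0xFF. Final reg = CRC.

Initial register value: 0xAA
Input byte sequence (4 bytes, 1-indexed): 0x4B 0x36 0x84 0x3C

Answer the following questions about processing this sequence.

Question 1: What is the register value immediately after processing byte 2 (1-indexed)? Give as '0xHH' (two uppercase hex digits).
Answer: 0xD4

Derivation:
After byte 1 (0x4B): reg=0xA9
After byte 2 (0x36): reg=0xD4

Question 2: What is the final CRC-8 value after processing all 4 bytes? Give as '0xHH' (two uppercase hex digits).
Answer: 0xB8

Derivation:
After byte 1 (0x4B): reg=0xA9
After byte 2 (0x36): reg=0xD4
After byte 3 (0x84): reg=0xB7
After byte 4 (0x3C): reg=0xB8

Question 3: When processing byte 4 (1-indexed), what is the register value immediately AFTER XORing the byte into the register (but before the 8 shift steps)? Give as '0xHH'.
Answer: 0x8B

Derivation:
Register before byte 4: 0xB7
Byte 4: 0x3C
0xB7 XOR 0x3C = 0x8B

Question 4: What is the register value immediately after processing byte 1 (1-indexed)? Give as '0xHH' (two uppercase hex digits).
After byte 1 (0x4B): reg=0xA9

Answer: 0xA9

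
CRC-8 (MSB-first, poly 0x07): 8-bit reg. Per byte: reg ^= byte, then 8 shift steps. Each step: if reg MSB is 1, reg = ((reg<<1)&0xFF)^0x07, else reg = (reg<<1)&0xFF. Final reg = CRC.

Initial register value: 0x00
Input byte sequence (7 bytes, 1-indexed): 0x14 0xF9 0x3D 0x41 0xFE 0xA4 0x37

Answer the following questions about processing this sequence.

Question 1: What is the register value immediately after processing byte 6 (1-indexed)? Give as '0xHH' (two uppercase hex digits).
After byte 1 (0x14): reg=0x6C
After byte 2 (0xF9): reg=0xE2
After byte 3 (0x3D): reg=0x13
After byte 4 (0x41): reg=0xB9
After byte 5 (0xFE): reg=0xD2
After byte 6 (0xA4): reg=0x45

Answer: 0x45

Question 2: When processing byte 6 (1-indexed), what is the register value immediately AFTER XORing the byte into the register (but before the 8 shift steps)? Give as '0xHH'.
Answer: 0x76

Derivation:
Register before byte 6: 0xD2
Byte 6: 0xA4
0xD2 XOR 0xA4 = 0x76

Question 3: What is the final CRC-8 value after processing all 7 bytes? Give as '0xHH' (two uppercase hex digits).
After byte 1 (0x14): reg=0x6C
After byte 2 (0xF9): reg=0xE2
After byte 3 (0x3D): reg=0x13
After byte 4 (0x41): reg=0xB9
After byte 5 (0xFE): reg=0xD2
After byte 6 (0xA4): reg=0x45
After byte 7 (0x37): reg=0x59

Answer: 0x59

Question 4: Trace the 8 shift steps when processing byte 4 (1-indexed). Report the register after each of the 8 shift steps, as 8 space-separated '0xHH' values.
After byte 1 (0x14): reg=0x6C
After byte 2 (0xF9): reg=0xE2
After byte 3 (0x3D): reg=0x13
Register before byte 4: 0x13
After XOR with byte 0x41: 0x52

Answer: 0xA4 0x4F 0x9E 0x3B 0x76 0xEC 0xDF 0xB9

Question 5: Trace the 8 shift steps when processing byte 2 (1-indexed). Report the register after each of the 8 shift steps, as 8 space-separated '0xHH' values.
Answer: 0x2D 0x5A 0xB4 0x6F 0xDE 0xBB 0x71 0xE2

Derivation:
After byte 1 (0x14): reg=0x6C
Register before byte 2: 0x6C
After XOR with byte 0xF9: 0x95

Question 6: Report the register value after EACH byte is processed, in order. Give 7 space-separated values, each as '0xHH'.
0x6C 0xE2 0x13 0xB9 0xD2 0x45 0x59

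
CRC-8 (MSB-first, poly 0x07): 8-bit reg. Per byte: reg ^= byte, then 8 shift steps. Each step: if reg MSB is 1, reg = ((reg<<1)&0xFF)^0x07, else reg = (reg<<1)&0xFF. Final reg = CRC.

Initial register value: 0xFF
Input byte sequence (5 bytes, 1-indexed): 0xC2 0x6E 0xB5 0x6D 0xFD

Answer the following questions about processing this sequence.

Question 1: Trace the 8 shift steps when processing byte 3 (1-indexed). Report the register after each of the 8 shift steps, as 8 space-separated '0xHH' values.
Answer: 0x57 0xAE 0x5B 0xB6 0x6B 0xD6 0xAB 0x51

Derivation:
After byte 1 (0xC2): reg=0xB3
After byte 2 (0x6E): reg=0x1D
Register before byte 3: 0x1D
After XOR with byte 0xB5: 0xA8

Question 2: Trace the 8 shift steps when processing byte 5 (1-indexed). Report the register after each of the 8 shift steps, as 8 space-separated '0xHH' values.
Answer: 0x92 0x23 0x46 0x8C 0x1F 0x3E 0x7C 0xF8

Derivation:
After byte 1 (0xC2): reg=0xB3
After byte 2 (0x6E): reg=0x1D
After byte 3 (0xB5): reg=0x51
After byte 4 (0x6D): reg=0xB4
Register before byte 5: 0xB4
After XOR with byte 0xFD: 0x49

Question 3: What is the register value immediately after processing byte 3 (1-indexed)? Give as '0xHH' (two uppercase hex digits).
After byte 1 (0xC2): reg=0xB3
After byte 2 (0x6E): reg=0x1D
After byte 3 (0xB5): reg=0x51

Answer: 0x51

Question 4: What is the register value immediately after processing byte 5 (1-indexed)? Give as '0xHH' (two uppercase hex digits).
Answer: 0xF8

Derivation:
After byte 1 (0xC2): reg=0xB3
After byte 2 (0x6E): reg=0x1D
After byte 3 (0xB5): reg=0x51
After byte 4 (0x6D): reg=0xB4
After byte 5 (0xFD): reg=0xF8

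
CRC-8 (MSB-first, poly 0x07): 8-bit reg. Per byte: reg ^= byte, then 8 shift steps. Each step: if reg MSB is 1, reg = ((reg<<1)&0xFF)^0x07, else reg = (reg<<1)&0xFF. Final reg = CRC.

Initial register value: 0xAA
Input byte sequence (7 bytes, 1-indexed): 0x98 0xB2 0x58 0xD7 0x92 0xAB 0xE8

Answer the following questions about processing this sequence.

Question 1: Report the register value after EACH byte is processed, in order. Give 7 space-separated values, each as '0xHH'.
0x9E 0xC4 0xDD 0x36 0x75 0x14 0xFA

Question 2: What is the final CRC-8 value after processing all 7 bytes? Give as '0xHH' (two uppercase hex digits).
After byte 1 (0x98): reg=0x9E
After byte 2 (0xB2): reg=0xC4
After byte 3 (0x58): reg=0xDD
After byte 4 (0xD7): reg=0x36
After byte 5 (0x92): reg=0x75
After byte 6 (0xAB): reg=0x14
After byte 7 (0xE8): reg=0xFA

Answer: 0xFA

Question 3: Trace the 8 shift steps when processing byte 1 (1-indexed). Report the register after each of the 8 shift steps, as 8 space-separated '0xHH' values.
Register before byte 1: 0xAA
After XOR with byte 0x98: 0x32

Answer: 0x64 0xC8 0x97 0x29 0x52 0xA4 0x4F 0x9E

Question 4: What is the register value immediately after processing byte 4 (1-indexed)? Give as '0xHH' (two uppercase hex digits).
Answer: 0x36

Derivation:
After byte 1 (0x98): reg=0x9E
After byte 2 (0xB2): reg=0xC4
After byte 3 (0x58): reg=0xDD
After byte 4 (0xD7): reg=0x36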